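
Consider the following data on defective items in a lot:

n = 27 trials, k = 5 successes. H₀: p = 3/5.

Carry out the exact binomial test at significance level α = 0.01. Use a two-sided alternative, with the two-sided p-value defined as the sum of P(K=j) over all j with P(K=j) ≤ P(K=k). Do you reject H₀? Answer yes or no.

Exact binomial: n=27, k=5, p₀=3/5=0.6000
P(X=j) = C(n,j)·p₀^j·(1−p₀)^(n−j); p = Σ P(X=j) over j with P(X=j) ≤ P(X=5)
p-value (two-sided) = 0.00001
At α=0.01: p < α → reject H₀

reject H₀: yes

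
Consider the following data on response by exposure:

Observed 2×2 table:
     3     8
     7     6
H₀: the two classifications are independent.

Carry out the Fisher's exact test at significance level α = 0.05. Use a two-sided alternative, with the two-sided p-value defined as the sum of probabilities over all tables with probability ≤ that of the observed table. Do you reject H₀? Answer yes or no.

reject H₀: no

Margins: r₁=11, r₂=13, c₁=10, c₂=14, n=24
p_obs = C(11,3)·C(13,7)/C(24,10); sum pmf over tables with pmf ≤ p_obs
p-value (two-sided) = 0.23967
At α=0.05: p ≥ α → fail to reject H₀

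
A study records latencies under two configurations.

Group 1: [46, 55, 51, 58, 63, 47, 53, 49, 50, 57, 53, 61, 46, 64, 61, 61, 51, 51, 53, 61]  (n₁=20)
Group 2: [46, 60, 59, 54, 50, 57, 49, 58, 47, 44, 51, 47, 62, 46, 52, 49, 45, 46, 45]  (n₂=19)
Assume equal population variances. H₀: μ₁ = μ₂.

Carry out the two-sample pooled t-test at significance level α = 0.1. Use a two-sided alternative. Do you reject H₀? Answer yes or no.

reject H₀: yes

x̄₁=54.550, s₁=5.826, n₁=20
x̄₂=50.895, s₂=5.763, n₂=19
s_p² = [19·5.826² + 18·5.763²]/37 = 33.5876
SE = √(s_p²·(1/20+1/19)) = 1.8566
t = (54.550−50.895)/1.8566 = 1.9687
df = 37
p-value (two-sided) = 0.05651
At α=0.1: p < α → reject H₀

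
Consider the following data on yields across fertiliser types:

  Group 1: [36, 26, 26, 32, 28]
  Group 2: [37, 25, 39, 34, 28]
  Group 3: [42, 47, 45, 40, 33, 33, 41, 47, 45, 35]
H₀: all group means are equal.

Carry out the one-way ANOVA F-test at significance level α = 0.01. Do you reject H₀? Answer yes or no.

reject H₀: yes

Group means [29.60, 32.60, 40.80], grand mean 35.950
SSB = Σnᵢ(x̄ᵢ−x̄)² = 492.950; SSW = ΣΣ(x−x̄ᵢ)² = 486.000
MSB = 492.950/2 = 246.4750; MSW = 486.000/17 = 28.5882
F = MSB/MSW = 8.6216
df = (2, 17)
p-value (upper-tail) = 0.00260
At α=0.01: p < α → reject H₀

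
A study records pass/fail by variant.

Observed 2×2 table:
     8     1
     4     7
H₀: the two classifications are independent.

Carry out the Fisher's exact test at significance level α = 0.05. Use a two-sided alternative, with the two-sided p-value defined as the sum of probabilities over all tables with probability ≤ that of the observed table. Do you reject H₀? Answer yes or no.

reject H₀: yes

Margins: r₁=9, r₂=11, c₁=12, c₂=8, n=20
p_obs = C(9,8)·C(11,4)/C(20,12); sum pmf over tables with pmf ≤ p_obs
p-value (two-sided) = 0.02810
At α=0.05: p < α → reject H₀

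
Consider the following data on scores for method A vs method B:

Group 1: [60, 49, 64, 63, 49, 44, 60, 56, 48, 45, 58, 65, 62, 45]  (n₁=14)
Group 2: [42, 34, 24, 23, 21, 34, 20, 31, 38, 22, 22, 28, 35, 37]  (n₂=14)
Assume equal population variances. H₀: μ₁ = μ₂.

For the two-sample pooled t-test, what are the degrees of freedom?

df = n₁ + n₂ − 2 = 14 + 14 − 2 = 26

degrees of freedom = 26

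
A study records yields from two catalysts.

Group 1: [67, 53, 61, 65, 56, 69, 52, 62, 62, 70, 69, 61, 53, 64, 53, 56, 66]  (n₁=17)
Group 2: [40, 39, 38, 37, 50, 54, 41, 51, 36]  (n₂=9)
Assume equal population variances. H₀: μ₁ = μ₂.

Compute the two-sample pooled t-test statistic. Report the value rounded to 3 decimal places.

test statistic = 6.876

x̄₁=61.118, s₁=6.224, n₁=17
x̄₂=42.889, s₂=6.827, n₂=9
s_p² = [16·6.224² + 8·6.827²]/24 = 41.3606
SE = √(s_p²·(1/17+1/9)) = 2.6511
t = (61.118−42.889)/2.6511 = 6.8758
df = 24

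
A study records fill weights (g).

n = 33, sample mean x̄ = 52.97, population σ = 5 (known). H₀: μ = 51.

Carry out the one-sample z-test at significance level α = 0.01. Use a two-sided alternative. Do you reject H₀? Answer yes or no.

SE = σ/√n = 5/√33 = 0.8704
z = (x̄−μ₀)/SE = (52.97−51)/0.8704 = 2.2634
p-value (two-sided) = 0.02361
At α=0.01: p ≥ α → fail to reject H₀

reject H₀: no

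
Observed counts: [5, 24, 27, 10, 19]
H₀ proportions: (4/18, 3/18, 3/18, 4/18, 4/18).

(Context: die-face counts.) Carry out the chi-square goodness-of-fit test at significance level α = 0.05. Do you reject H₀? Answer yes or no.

n = 85; E_i = n·p_i = [18.89, 14.17, 14.17, 18.89, 18.89]
χ² = (5−18.89)²/18.89 + (24−14.17)²/14.17 + (27−14.17)²/14.17 + (10−18.89)²/18.89 + (19−18.89)²/18.89 = 32.8471
df = 4
p-value (upper-tail) = 0.00000
At α=0.05: p < α → reject H₀

reject H₀: yes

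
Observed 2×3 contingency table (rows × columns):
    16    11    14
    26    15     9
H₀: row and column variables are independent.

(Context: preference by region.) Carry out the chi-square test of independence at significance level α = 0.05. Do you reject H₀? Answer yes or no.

Row totals [41, 50], col totals [42, 26, 23], n=91
χ² = (16−18.92)²/18.92 + (11−11.71)²/11.71 + (14−10.36)²/10.36 + (26−23.08)²/23.08 + (15−14.29)²/14.29 + (9−12.64)²/12.64 = 3.2247
df = 2
p-value (upper-tail) = 0.19942
At α=0.05: p ≥ α → fail to reject H₀

reject H₀: no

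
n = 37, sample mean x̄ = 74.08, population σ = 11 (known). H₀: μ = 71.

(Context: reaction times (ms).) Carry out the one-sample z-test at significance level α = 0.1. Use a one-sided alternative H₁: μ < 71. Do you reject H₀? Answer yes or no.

SE = σ/√n = 11/√37 = 1.8084
z = (x̄−μ₀)/SE = (74.08−71)/1.8084 = 1.7032
p-value (one-sided, H₁ less) = 0.95573
At α=0.1: p ≥ α → fail to reject H₀

reject H₀: no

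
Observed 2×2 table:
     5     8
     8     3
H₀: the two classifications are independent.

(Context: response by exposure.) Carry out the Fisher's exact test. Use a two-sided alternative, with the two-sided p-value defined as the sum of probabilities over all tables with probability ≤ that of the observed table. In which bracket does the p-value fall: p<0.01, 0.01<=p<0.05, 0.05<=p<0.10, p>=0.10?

p-value bracket: p>=0.10

Margins: r₁=13, r₂=11, c₁=13, c₂=11, n=24
p_obs = C(13,5)·C(11,8)/C(24,13); sum pmf over tables with pmf ≤ p_obs
p-value (two-sided) = 0.12280
→ bracket: p>=0.10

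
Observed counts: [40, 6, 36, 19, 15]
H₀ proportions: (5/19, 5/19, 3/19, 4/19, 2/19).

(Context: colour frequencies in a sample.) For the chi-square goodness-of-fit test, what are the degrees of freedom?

degrees of freedom = 4

df = k − 1 = 5 − 1 = 4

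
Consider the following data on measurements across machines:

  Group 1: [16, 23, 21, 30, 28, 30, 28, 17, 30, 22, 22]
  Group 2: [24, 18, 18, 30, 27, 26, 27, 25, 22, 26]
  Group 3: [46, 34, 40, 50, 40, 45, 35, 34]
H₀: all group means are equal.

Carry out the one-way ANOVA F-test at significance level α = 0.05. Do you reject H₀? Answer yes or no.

reject H₀: yes

Group means [24.27, 24.30, 40.50], grand mean 28.759
SSB = Σnᵢ(x̄ᵢ−x̄)² = 1523.029; SSW = ΣΣ(x−x̄ᵢ)² = 664.282
MSB = 1523.029/2 = 761.5143; MSW = 664.282/26 = 25.5493
F = MSB/MSW = 29.8057
df = (2, 26)
p-value (upper-tail) = 0.00000
At α=0.05: p < α → reject H₀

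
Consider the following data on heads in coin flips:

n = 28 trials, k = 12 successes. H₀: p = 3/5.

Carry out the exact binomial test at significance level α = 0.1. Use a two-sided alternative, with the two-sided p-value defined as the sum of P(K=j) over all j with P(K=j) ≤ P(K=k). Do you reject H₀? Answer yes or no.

Exact binomial: n=28, k=12, p₀=3/5=0.6000
P(X=j) = C(n,j)·p₀^j·(1−p₀)^(n−j); p = Σ P(X=j) over j with P(X=j) ≤ P(X=12)
p-value (two-sided) = 0.08140
At α=0.1: p < α → reject H₀

reject H₀: yes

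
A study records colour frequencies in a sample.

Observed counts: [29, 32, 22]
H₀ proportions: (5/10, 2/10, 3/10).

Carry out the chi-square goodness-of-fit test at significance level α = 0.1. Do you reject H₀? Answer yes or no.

n = 83; E_i = n·p_i = [41.50, 16.60, 24.90]
χ² = (29−41.50)²/41.50 + (32−16.60)²/16.60 + (22−24.90)²/24.90 = 18.3896
df = 2
p-value (upper-tail) = 0.00010
At α=0.1: p < α → reject H₀

reject H₀: yes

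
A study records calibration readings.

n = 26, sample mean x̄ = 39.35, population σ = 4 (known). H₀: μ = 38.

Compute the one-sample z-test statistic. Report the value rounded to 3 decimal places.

SE = σ/√n = 4/√26 = 0.7845
z = (x̄−μ₀)/SE = (39.35−38)/0.7845 = 1.7209

test statistic = 1.721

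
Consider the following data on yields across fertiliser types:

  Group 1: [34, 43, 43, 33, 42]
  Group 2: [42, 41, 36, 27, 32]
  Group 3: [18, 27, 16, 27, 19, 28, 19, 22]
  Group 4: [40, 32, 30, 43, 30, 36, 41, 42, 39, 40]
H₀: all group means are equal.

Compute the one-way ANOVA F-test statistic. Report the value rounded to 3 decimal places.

Group means [39.00, 35.60, 22.00, 37.30], grand mean 32.929
SSB = Σnᵢ(x̄ᵢ−x̄)² = 1366.557; SSW = ΣΣ(x−x̄ᵢ)² = 637.300
MSB = 1366.557/3 = 455.5190; MSW = 637.300/24 = 26.5542
F = MSB/MSW = 17.1543
df = (3, 24)

test statistic = 17.154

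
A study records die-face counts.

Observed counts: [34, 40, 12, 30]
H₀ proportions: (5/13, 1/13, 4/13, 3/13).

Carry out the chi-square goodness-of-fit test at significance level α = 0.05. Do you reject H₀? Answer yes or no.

n = 116; E_i = n·p_i = [44.62, 8.92, 35.69, 26.77]
χ² = (34−44.62)²/44.62 + (40−8.92)²/8.92 + (12−35.69)²/35.69 + (30−26.77)²/26.77 = 126.8759
df = 3
p-value (upper-tail) = 0.00000
At α=0.05: p < α → reject H₀

reject H₀: yes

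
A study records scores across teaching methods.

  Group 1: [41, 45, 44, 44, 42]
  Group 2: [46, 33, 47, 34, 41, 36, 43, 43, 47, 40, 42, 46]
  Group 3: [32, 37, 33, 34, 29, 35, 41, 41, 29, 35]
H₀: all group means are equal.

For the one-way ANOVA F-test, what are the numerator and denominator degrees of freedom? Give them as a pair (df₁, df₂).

degrees of freedom = [2, 24]

k = 3 groups, N = 27 total
df = (k−1, N−k) = (3−1, 27−3) = (2, 24)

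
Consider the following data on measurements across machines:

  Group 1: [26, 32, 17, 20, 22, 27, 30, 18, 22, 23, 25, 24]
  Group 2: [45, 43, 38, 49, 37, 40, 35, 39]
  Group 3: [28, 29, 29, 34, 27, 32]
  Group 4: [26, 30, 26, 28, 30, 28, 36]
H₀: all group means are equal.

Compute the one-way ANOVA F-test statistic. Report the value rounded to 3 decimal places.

test statistic = 27.967

Group means [23.83, 40.75, 29.83, 29.14], grand mean 30.152
SSB = Σnᵢ(x̄ᵢ−x̄)² = 1385.385; SSW = ΣΣ(x−x̄ᵢ)² = 478.857
MSB = 1385.385/3 = 461.7951; MSW = 478.857/29 = 16.5123
F = MSB/MSW = 27.9667
df = (3, 29)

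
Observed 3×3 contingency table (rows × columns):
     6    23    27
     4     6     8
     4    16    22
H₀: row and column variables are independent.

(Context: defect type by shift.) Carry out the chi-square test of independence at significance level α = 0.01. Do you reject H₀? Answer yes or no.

reject H₀: no

Row totals [56, 18, 42], col totals [14, 45, 57], n=116
χ² = (6−6.76)²/6.76 + (23−21.72)²/21.72 + (27−27.52)²/27.52 + (4−2.17)²/2.17 + (6−6.98)²/6.98 + (8−8.84)²/8.84 + (4−5.07)²/5.07 + (16−16.29)²/16.29 + (22−20.64)²/20.64 = 2.2469
df = 4
p-value (upper-tail) = 0.69045
At α=0.01: p ≥ α → fail to reject H₀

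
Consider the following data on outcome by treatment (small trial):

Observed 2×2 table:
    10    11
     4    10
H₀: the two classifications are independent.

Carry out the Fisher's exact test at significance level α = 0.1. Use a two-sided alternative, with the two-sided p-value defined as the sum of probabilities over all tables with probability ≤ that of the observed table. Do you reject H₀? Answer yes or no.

Margins: r₁=21, r₂=14, c₁=14, c₂=21, n=35
p_obs = C(21,10)·C(14,4)/C(35,14); sum pmf over tables with pmf ≤ p_obs
p-value (two-sided) = 0.31094
At α=0.1: p ≥ α → fail to reject H₀

reject H₀: no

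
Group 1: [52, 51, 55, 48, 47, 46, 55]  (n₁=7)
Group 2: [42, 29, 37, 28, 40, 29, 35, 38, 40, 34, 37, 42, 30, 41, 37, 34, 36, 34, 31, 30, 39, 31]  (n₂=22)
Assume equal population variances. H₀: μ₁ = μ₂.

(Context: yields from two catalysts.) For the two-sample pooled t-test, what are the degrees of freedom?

df = n₁ + n₂ − 2 = 7 + 22 − 2 = 27

degrees of freedom = 27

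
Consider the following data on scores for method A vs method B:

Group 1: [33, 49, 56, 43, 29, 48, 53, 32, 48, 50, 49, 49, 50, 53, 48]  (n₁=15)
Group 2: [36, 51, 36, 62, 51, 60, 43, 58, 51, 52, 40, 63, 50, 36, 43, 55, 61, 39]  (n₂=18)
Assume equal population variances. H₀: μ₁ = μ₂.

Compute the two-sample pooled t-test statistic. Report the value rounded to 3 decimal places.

x̄₁=46.000, s₁=8.159, n₁=15
x̄₂=49.278, s₂=9.479, n₂=18
s_p² = [14·8.159² + 17·9.479²]/31 = 79.3423
SE = √(s_p²·(1/15+1/18)) = 3.1141
t = (46.000−49.278)/3.1141 = -1.0526
df = 31

test statistic = -1.053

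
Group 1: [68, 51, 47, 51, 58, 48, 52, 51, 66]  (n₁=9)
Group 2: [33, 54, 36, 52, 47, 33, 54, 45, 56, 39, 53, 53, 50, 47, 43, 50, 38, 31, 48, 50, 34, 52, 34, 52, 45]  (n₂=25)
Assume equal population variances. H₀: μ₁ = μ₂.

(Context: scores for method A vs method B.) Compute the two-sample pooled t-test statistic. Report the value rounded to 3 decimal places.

x̄₁=54.667, s₁=7.649, n₁=9
x̄₂=45.160, s₂=8.024, n₂=25
s_p² = [8·7.649² + 24·8.024²]/32 = 62.9175
SE = √(s_p²·(1/9+1/25)) = 3.0834
t = (54.667−45.160)/3.0834 = 3.0831
df = 32

test statistic = 3.083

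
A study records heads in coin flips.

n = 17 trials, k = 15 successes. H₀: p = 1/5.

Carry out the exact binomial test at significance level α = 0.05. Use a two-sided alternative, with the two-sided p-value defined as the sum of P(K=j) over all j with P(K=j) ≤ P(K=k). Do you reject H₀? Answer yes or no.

reject H₀: yes

Exact binomial: n=17, k=15, p₀=1/5=0.2000
P(X=j) = C(n,j)·p₀^j·(1−p₀)^(n−j); p = Σ P(X=j) over j with P(X=j) ≤ P(X=15)
p-value (two-sided) = 0.00000
At α=0.05: p < α → reject H₀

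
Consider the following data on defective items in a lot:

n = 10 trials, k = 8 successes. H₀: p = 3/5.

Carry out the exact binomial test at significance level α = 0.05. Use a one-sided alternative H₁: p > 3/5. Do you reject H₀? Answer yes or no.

reject H₀: no

Exact binomial: n=10, k=8, p₀=3/5=0.6000
P(X≥8) from Σ C(n,i)·p₀^i·(1−p₀)^(n−i)
p-value (one-sided, H₁ greater) = 0.16729
At α=0.05: p ≥ α → fail to reject H₀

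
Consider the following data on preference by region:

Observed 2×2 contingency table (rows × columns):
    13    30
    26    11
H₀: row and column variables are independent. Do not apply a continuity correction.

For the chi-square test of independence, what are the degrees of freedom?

df = (r−1)(c−1) = (2−1)·(2−1) = 1

degrees of freedom = 1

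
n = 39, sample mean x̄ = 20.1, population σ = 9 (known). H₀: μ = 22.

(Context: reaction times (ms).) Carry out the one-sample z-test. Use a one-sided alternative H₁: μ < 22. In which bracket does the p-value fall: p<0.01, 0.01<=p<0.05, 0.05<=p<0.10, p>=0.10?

SE = σ/√n = 9/√39 = 1.4412
z = (x̄−μ₀)/SE = (20.1−22)/1.4412 = -1.3184
p-value (one-sided, H₁ less) = 0.09369
→ bracket: 0.05<=p<0.10

p-value bracket: 0.05<=p<0.10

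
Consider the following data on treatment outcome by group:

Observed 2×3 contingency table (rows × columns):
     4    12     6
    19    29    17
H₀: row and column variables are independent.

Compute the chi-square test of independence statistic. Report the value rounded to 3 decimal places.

Row totals [22, 65], col totals [23, 41, 23], n=87
χ² = (4−5.82)²/5.82 + (12−10.37)²/10.37 + (6−5.82)²/5.82 + (19−17.18)²/17.18 + (29−30.63)²/30.63 + (17−17.18)²/17.18 = 1.1107
df = 2

test statistic = 1.111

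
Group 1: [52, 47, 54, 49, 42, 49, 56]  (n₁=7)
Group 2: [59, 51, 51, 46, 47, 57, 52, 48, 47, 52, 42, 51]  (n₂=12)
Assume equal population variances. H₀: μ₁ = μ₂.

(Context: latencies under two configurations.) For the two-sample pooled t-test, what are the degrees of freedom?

df = n₁ + n₂ − 2 = 7 + 12 − 2 = 17

degrees of freedom = 17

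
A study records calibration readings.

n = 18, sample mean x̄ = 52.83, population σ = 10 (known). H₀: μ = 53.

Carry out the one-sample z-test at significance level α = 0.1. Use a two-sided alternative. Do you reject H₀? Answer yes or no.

SE = σ/√n = 10/√18 = 2.3570
z = (x̄−μ₀)/SE = (52.83−53)/2.3570 = -0.0721
p-value (two-sided) = 0.94250
At α=0.1: p ≥ α → fail to reject H₀

reject H₀: no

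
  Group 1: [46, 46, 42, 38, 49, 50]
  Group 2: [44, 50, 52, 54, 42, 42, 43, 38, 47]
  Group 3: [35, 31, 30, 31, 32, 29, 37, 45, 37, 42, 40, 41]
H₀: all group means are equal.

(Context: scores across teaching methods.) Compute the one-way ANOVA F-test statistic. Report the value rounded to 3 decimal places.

Group means [45.17, 45.78, 35.83], grand mean 41.222
SSB = Σnᵢ(x̄ᵢ−x̄)² = 628.611; SSW = ΣΣ(x−x̄ᵢ)² = 638.056
MSB = 628.611/2 = 314.3056; MSW = 638.056/24 = 26.5856
F = MSB/MSW = 11.8224
df = (2, 24)

test statistic = 11.822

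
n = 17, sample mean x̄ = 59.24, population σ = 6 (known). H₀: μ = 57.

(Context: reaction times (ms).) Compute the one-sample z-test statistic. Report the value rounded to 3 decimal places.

SE = σ/√n = 6/√17 = 1.4552
z = (x̄−μ₀)/SE = (59.24−57)/1.4552 = 1.5393

test statistic = 1.539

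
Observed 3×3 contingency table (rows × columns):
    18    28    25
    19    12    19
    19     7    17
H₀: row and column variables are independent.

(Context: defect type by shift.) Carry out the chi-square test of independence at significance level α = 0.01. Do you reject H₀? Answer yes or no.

reject H₀: no

Row totals [71, 50, 43], col totals [56, 47, 61], n=164
χ² = (18−24.24)²/24.24 + (28−20.35)²/20.35 + (25−26.41)²/26.41 + (19−17.07)²/17.07 + (12−14.33)²/14.33 + (19−18.60)²/18.60 + (19−14.68)²/14.68 + (7−12.32)²/12.32 + (17−15.99)²/15.99 = 8.7980
df = 4
p-value (upper-tail) = 0.06635
At α=0.01: p ≥ α → fail to reject H₀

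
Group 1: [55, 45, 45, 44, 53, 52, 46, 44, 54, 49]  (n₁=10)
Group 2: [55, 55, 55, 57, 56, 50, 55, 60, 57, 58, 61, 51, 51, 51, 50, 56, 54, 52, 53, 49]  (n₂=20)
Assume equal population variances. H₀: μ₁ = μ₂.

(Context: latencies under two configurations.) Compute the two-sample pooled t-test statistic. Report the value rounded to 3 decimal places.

test statistic = -3.853

x̄₁=48.700, s₁=4.423, n₁=10
x̄₂=54.300, s₂=3.389, n₂=20
s_p² = [9·4.423² + 19·3.389²]/28 = 14.0821
SE = √(s_p²·(1/10+1/20)) = 1.4534
t = (48.700−54.300)/1.4534 = -3.8531
df = 28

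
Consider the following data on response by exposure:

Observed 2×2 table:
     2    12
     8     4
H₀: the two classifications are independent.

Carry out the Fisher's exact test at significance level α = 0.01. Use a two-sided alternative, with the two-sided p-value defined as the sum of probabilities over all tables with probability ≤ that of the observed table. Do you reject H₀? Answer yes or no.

reject H₀: no

Margins: r₁=14, r₂=12, c₁=10, c₂=16, n=26
p_obs = C(14,2)·C(12,8)/C(26,10); sum pmf over tables with pmf ≤ p_obs
p-value (two-sided) = 0.01378
At α=0.01: p ≥ α → fail to reject H₀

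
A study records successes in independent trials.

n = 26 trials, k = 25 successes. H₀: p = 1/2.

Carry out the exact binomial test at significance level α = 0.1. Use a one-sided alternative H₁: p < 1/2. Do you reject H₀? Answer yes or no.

reject H₀: no

Exact binomial: n=26, k=25, p₀=1/2=0.5000
P(X≤25) from Σ C(n,i)·p₀^i·(1−p₀)^(n−i)
p-value (one-sided, H₁ less) = 1.00000
At α=0.1: p ≥ α → fail to reject H₀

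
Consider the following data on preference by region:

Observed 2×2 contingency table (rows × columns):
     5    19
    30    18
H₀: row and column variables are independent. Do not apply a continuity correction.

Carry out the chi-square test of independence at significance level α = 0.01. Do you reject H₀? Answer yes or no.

Row totals [24, 48], col totals [35, 37], n=72
χ² = (5−11.67)²/11.67 + (19−12.33)²/12.33 + (30−23.33)²/23.33 + (18−24.67)²/24.67 = 11.1197
df = 1
p-value (upper-tail) = 0.00085
At α=0.01: p < α → reject H₀

reject H₀: yes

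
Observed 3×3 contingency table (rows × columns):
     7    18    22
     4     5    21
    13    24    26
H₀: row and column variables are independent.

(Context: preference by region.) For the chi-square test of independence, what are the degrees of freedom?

df = (r−1)(c−1) = (3−1)·(3−1) = 4

degrees of freedom = 4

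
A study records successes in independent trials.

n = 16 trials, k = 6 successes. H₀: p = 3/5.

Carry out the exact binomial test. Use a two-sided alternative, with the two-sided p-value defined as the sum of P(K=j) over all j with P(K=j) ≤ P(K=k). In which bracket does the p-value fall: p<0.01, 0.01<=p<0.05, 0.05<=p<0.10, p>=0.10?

Exact binomial: n=16, k=6, p₀=3/5=0.6000
P(X=j) = C(n,j)·p₀^j·(1−p₀)^(n−j); p = Σ P(X=j) over j with P(X=j) ≤ P(X=6)
p-value (two-sided) = 0.07666
→ bracket: 0.05<=p<0.10

p-value bracket: 0.05<=p<0.10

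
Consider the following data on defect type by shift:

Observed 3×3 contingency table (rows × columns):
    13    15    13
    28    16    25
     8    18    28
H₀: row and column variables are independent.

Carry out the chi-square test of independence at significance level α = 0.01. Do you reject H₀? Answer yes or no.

Row totals [41, 69, 54], col totals [49, 49, 66], n=164
χ² = (13−12.25)²/12.25 + (15−12.25)²/12.25 + (13−16.50)²/16.50 + (28−20.62)²/20.62 + (16−20.62)²/20.62 + (25−27.77)²/27.77 + (8−16.13)²/16.13 + (18−16.13)²/16.13 + (28−21.73)²/21.73 = 11.4847
df = 4
p-value (upper-tail) = 0.02162
At α=0.01: p ≥ α → fail to reject H₀

reject H₀: no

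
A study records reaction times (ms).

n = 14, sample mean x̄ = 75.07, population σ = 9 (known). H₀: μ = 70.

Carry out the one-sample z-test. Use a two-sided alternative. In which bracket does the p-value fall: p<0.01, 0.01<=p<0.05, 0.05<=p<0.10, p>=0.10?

SE = σ/√n = 9/√14 = 2.4054
z = (x̄−μ₀)/SE = (75.07−70)/2.4054 = 2.1078
p-value (two-sided) = 0.03505
→ bracket: 0.01<=p<0.05

p-value bracket: 0.01<=p<0.05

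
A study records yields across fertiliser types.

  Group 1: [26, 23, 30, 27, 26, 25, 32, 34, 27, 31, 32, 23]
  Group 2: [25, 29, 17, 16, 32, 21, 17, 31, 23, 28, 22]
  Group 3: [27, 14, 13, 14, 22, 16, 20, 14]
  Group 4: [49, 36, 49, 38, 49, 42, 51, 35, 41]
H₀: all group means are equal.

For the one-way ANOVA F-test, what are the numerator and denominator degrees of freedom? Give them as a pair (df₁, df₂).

k = 4 groups, N = 40 total
df = (k−1, N−k) = (4−1, 40−4) = (3, 36)

degrees of freedom = [3, 36]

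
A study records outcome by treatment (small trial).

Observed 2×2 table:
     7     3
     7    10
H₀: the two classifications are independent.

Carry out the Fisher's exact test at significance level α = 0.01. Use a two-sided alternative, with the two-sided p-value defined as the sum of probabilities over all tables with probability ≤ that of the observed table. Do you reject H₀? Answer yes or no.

reject H₀: no

Margins: r₁=10, r₂=17, c₁=14, c₂=13, n=27
p_obs = C(10,7)·C(17,7)/C(27,14); sum pmf over tables with pmf ≤ p_obs
p-value (two-sided) = 0.23646
At α=0.01: p ≥ α → fail to reject H₀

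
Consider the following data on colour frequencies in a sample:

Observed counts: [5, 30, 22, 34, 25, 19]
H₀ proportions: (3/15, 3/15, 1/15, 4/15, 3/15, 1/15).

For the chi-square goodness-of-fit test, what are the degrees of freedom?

df = k − 1 = 6 − 1 = 5

degrees of freedom = 5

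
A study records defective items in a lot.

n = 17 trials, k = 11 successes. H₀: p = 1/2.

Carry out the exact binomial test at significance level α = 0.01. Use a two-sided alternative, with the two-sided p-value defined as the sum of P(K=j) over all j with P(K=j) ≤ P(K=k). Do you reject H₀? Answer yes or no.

reject H₀: no

Exact binomial: n=17, k=11, p₀=1/2=0.5000
P(X=j) = C(n,j)·p₀^j·(1−p₀)^(n−j); p = Σ P(X=j) over j with P(X=j) ≤ P(X=11)
p-value (two-sided) = 0.33231
At α=0.01: p ≥ α → fail to reject H₀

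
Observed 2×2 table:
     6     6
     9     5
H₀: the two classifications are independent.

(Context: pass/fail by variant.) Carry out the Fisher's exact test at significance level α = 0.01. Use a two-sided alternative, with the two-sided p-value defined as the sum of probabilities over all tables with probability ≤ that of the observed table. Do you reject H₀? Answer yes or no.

Margins: r₁=12, r₂=14, c₁=15, c₂=11, n=26
p_obs = C(12,6)·C(14,9)/C(26,15); sum pmf over tables with pmf ≤ p_obs
p-value (two-sided) = 0.69217
At α=0.01: p ≥ α → fail to reject H₀

reject H₀: no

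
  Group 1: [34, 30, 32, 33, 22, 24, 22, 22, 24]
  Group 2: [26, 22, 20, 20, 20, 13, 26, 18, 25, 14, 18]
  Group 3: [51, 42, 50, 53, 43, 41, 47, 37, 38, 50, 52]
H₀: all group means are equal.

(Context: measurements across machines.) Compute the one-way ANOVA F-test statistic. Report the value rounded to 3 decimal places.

Group means [27.00, 20.18, 45.82], grand mean 31.258
SSB = Σnᵢ(x̄ᵢ−x̄)² = 3844.663; SSW = ΣΣ(x−x̄ᵢ)² = 743.273
MSB = 3844.663/2 = 1922.3314; MSW = 743.273/28 = 26.5455
F = MSB/MSW = 72.4166
df = (2, 28)

test statistic = 72.417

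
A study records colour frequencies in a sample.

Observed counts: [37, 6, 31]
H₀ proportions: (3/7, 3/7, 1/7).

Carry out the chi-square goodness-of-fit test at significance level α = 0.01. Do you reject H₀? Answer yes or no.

n = 74; E_i = n·p_i = [31.71, 31.71, 10.57]
χ² = (37−31.71)²/31.71 + (6−31.71)²/31.71 + (31−10.57)²/10.57 = 61.2072
df = 2
p-value (upper-tail) = 0.00000
At α=0.01: p < α → reject H₀

reject H₀: yes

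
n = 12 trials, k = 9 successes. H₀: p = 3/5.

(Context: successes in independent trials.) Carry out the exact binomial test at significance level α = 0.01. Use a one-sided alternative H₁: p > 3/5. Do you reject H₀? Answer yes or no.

Exact binomial: n=12, k=9, p₀=3/5=0.6000
P(X≥9) from Σ C(n,i)·p₀^i·(1−p₀)^(n−i)
p-value (one-sided, H₁ greater) = 0.22534
At α=0.01: p ≥ α → fail to reject H₀

reject H₀: no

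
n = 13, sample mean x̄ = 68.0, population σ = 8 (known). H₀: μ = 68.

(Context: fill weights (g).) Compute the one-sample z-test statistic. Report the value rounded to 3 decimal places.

test statistic = 0.000

SE = σ/√n = 8/√13 = 2.2188
z = (x̄−μ₀)/SE = (68.0−68)/2.2188 = 0.0000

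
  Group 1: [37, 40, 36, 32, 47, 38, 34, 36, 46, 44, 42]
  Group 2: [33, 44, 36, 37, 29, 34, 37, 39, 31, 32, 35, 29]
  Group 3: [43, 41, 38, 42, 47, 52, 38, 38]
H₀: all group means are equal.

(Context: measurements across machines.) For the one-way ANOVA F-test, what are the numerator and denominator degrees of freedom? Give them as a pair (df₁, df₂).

k = 3 groups, N = 31 total
df = (k−1, N−k) = (3−1, 31−3) = (2, 28)

degrees of freedom = [2, 28]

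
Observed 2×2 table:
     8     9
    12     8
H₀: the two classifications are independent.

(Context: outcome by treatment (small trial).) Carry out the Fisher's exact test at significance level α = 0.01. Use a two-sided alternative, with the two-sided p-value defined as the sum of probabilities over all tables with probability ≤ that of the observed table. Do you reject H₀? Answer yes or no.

Margins: r₁=17, r₂=20, c₁=20, c₂=17, n=37
p_obs = C(17,8)·C(20,12)/C(37,20); sum pmf over tables with pmf ≤ p_obs
p-value (two-sided) = 0.51738
At α=0.01: p ≥ α → fail to reject H₀

reject H₀: no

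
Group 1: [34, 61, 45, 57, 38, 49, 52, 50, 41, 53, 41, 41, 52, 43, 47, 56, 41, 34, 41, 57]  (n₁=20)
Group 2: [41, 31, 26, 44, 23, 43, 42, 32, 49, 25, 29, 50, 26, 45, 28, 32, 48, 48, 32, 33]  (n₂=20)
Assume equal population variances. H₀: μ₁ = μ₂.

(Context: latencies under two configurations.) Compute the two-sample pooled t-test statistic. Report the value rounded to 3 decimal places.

test statistic = 3.806

x̄₁=46.650, s₁=7.922, n₁=20
x̄₂=36.350, s₂=9.149, n₂=20
s_p² = [19·7.922² + 19·9.149²]/38 = 73.2395
SE = √(s_p²·(1/20+1/20)) = 2.7063
t = (46.650−36.350)/2.7063 = 3.8060
df = 38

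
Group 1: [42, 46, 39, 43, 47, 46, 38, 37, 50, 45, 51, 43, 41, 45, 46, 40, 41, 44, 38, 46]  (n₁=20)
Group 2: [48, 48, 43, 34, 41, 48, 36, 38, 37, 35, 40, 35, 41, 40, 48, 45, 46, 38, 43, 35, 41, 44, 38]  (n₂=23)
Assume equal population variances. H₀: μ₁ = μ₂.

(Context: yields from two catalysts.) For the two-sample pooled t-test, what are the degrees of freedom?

df = n₁ + n₂ − 2 = 20 + 23 − 2 = 41

degrees of freedom = 41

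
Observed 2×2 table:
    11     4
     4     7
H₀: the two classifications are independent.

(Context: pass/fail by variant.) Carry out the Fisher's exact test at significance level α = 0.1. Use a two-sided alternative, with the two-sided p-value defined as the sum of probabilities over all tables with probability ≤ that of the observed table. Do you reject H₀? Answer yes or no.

reject H₀: no

Margins: r₁=15, r₂=11, c₁=15, c₂=11, n=26
p_obs = C(15,11)·C(11,4)/C(26,15); sum pmf over tables with pmf ≤ p_obs
p-value (two-sided) = 0.10887
At α=0.1: p ≥ α → fail to reject H₀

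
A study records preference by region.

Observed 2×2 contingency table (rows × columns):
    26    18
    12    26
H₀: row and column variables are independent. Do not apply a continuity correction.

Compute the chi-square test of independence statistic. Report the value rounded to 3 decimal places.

test statistic = 6.207

Row totals [44, 38], col totals [38, 44], n=82
χ² = (26−20.39)²/20.39 + (18−23.61)²/23.61 + (12−17.61)²/17.61 + (26−20.39)²/20.39 = 6.2066
df = 1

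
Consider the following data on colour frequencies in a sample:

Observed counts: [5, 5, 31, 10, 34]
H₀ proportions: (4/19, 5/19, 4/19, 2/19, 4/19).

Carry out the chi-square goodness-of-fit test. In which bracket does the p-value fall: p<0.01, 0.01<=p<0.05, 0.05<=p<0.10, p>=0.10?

n = 85; E_i = n·p_i = [17.89, 22.37, 17.89, 8.95, 17.89]
χ² = (5−17.89)²/17.89 + (5−22.37)²/22.37 + (31−17.89)²/17.89 + (10−8.95)²/8.95 + (34−17.89)²/17.89 = 46.9941
df = 4
p-value (upper-tail) = 0.00000
→ bracket: p<0.01

p-value bracket: p<0.01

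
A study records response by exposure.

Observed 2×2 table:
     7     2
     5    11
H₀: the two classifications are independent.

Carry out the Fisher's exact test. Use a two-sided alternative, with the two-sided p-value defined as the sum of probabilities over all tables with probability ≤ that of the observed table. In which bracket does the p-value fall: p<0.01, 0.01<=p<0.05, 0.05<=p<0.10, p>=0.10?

p-value bracket: 0.01<=p<0.05

Margins: r₁=9, r₂=16, c₁=12, c₂=13, n=25
p_obs = C(9,7)·C(16,5)/C(25,12); sum pmf over tables with pmf ≤ p_obs
p-value (two-sided) = 0.04141
→ bracket: 0.01<=p<0.05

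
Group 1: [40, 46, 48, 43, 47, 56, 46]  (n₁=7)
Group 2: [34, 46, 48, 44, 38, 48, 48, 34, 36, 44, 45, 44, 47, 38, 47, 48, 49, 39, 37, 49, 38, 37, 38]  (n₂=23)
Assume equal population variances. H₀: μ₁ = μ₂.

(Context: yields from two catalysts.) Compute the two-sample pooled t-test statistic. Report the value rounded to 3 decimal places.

test statistic = 1.840

x̄₁=46.571, s₁=4.962, n₁=7
x̄₂=42.435, s₂=5.273, n₂=23
s_p² = [6·4.962² + 22·5.273²]/28 = 27.1202
SE = √(s_p²·(1/7+1/23)) = 2.2480
t = (46.571−42.435)/2.2480 = 1.8402
df = 28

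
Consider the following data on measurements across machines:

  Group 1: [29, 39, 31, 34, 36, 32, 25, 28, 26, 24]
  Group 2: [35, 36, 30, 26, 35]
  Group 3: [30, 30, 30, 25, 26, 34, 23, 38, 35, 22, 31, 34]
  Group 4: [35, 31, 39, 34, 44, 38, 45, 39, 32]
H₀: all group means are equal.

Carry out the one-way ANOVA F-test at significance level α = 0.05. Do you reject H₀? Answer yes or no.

reject H₀: yes

Group means [30.40, 32.40, 29.83, 37.44], grand mean 32.250
SSB = Σnᵢ(x̄ᵢ−x̄)² = 347.261; SSW = ΣΣ(x−x̄ᵢ)² = 761.489
MSB = 347.261/3 = 115.7537; MSW = 761.489/32 = 23.7965
F = MSB/MSW = 4.8643
df = (3, 32)
p-value (upper-tail) = 0.00672
At α=0.05: p < α → reject H₀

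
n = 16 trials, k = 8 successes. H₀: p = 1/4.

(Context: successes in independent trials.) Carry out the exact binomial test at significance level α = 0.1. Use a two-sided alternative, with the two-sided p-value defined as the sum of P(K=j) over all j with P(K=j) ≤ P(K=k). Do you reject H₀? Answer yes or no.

reject H₀: yes

Exact binomial: n=16, k=8, p₀=1/4=0.2500
P(X=j) = C(n,j)·p₀^j·(1−p₀)^(n−j); p = Σ P(X=j) over j with P(X=j) ≤ P(X=8)
p-value (two-sided) = 0.03715
At α=0.1: p < α → reject H₀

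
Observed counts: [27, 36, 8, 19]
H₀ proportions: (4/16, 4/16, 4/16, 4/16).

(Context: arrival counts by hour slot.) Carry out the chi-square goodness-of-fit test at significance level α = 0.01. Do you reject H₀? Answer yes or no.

n = 90; E_i = n·p_i = [22.50, 22.50, 22.50, 22.50]
χ² = (27−22.50)²/22.50 + (36−22.50)²/22.50 + (8−22.50)²/22.50 + (19−22.50)²/22.50 = 18.8889
df = 3
p-value (upper-tail) = 0.00029
At α=0.01: p < α → reject H₀

reject H₀: yes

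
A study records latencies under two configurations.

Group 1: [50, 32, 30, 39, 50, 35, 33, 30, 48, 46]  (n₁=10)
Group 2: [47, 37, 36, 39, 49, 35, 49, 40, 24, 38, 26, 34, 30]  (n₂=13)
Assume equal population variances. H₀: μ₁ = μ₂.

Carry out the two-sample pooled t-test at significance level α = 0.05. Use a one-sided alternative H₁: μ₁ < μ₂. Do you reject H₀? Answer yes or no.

reject H₀: no

x̄₁=39.300, s₁=8.394, n₁=10
x̄₂=37.231, s₂=7.928, n₂=13
s_p² = [9·8.394² + 12·7.928²]/21 = 66.1147
SE = √(s_p²·(1/10+1/13)) = 3.4201
t = (39.300−37.231)/3.4201 = 0.6050
df = 21
p-value (one-sided, H₁ less) = 0.72418
At α=0.05: p ≥ α → fail to reject H₀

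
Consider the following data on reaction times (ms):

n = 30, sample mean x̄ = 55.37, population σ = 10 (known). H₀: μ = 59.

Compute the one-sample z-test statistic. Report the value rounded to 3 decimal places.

SE = σ/√n = 10/√30 = 1.8257
z = (x̄−μ₀)/SE = (55.37−59)/1.8257 = -1.9882

test statistic = -1.988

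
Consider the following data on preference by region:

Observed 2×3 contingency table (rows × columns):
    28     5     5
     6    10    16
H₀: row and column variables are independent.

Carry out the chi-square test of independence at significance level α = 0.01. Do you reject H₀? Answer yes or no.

reject H₀: yes

Row totals [38, 32], col totals [34, 15, 21], n=70
χ² = (28−18.46)²/18.46 + (5−8.14)²/8.14 + (5−11.40)²/11.40 + (6−15.54)²/15.54 + (10−6.86)²/6.86 + (16−9.60)²/9.60 = 21.3061
df = 2
p-value (upper-tail) = 0.00002
At α=0.01: p < α → reject H₀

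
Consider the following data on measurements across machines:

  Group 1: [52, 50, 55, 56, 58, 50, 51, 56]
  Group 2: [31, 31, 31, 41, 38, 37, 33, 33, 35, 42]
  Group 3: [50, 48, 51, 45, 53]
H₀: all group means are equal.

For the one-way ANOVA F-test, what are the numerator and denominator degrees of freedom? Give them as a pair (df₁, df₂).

degrees of freedom = [2, 20]

k = 3 groups, N = 23 total
df = (k−1, N−k) = (3−1, 23−3) = (2, 20)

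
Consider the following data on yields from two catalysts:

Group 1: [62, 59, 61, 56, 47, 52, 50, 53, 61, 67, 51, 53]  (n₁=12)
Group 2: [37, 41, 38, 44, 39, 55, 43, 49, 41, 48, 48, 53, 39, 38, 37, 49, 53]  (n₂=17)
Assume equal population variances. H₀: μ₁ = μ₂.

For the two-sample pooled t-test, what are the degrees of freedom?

df = n₁ + n₂ − 2 = 12 + 17 − 2 = 27

degrees of freedom = 27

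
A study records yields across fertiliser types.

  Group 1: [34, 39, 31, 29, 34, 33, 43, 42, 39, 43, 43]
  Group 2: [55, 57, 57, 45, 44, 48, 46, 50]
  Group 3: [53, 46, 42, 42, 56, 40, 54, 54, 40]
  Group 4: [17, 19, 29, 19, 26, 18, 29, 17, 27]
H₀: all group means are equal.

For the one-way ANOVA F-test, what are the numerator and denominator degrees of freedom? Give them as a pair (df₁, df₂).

k = 4 groups, N = 37 total
df = (k−1, N−k) = (4−1, 37−4) = (3, 33)

degrees of freedom = [3, 33]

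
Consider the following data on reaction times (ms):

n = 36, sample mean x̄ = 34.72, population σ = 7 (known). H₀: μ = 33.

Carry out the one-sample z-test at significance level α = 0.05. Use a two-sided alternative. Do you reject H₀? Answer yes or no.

reject H₀: no

SE = σ/√n = 7/√36 = 1.1667
z = (x̄−μ₀)/SE = (34.72−33)/1.1667 = 1.4743
p-value (two-sided) = 0.14040
At α=0.05: p ≥ α → fail to reject H₀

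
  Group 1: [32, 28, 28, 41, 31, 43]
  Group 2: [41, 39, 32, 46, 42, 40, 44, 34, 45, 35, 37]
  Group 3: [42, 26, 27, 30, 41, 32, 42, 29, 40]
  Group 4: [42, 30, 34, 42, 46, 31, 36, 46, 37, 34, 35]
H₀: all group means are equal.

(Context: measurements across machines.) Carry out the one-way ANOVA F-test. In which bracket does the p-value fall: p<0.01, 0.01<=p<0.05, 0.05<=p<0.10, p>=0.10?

p-value bracket: p>=0.10

Group means [33.83, 39.55, 34.33, 37.55], grand mean 36.757
SSB = Σnᵢ(x̄ᵢ−x̄)² = 196.523; SSW = ΣΣ(x−x̄ᵢ)² = 1116.288
MSB = 196.523/3 = 65.5076; MSW = 1116.288/33 = 33.8269
F = MSB/MSW = 1.9366
df = (3, 33)
p-value (upper-tail) = 0.14287
→ bracket: p>=0.10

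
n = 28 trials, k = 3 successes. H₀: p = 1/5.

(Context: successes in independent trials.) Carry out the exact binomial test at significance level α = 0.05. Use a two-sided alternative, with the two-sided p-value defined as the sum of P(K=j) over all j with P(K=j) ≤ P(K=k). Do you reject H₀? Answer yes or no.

reject H₀: no

Exact binomial: n=28, k=3, p₀=1/5=0.2000
P(X=j) = C(n,j)·p₀^j·(1−p₀)^(n−j); p = Σ P(X=j) over j with P(X=j) ≤ P(X=3)
p-value (two-sided) = 0.34195
At α=0.05: p ≥ α → fail to reject H₀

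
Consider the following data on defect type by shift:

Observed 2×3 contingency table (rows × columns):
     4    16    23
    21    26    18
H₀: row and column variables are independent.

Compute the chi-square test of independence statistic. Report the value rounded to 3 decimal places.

test statistic = 10.505

Row totals [43, 65], col totals [25, 42, 41], n=108
χ² = (4−9.95)²/9.95 + (16−16.72)²/16.72 + (23−16.32)²/16.32 + (21−15.05)²/15.05 + (26−25.28)²/25.28 + (18−24.68)²/24.68 = 10.5051
df = 2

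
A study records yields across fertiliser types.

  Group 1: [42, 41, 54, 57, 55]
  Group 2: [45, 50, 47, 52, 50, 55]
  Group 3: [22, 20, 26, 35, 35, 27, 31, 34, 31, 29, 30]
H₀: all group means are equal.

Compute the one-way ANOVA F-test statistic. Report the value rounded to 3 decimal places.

Group means [49.80, 49.83, 29.09], grand mean 39.455
SSB = Σnᵢ(x̄ᵢ−x̄)² = 2362.912; SSW = ΣΣ(x−x̄ᵢ)² = 546.542
MSB = 2362.912/2 = 1181.4561; MSW = 546.542/19 = 28.7654
F = MSB/MSW = 41.0721
df = (2, 19)

test statistic = 41.072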